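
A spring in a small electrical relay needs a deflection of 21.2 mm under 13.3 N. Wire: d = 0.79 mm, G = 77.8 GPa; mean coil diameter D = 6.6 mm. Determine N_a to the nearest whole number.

Required rate k = F/δ = 13.3/21.2 = 0.62736 N/mm
N_a = Gd⁴/(8D³k) = (77.8×10³ × 0.79⁴)/(8 × 6.6³ × 0.62736)
    = 30303.2 / 1442.9 = 21 → 21 coils

21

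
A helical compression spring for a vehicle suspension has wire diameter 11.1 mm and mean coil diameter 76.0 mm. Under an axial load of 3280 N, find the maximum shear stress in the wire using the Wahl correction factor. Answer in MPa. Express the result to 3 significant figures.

Spring index C = D/d = 76.0/11.1 = 6.8468
K_W = (4C−1)/(4C−4) + 0.615/C = 26.387/23.387 + 0.0898 = 1.2181
τ₀ = 8FD/(πd³) = 8·3280·76.0/(π·11.1³) = 1.99424e+06/4296.5 = 464.15 MPa
τ_max = K·τ₀ = 1.2181 × 464.15 = 565.38 MPa

565 MPa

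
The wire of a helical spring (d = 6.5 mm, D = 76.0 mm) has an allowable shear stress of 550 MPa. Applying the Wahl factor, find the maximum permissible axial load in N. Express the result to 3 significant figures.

695 N

C = D/d = 76.0/6.5 = 11.6923
K_W = (4C−1)/(4C−4) + 0.615/C = 45.769/42.769 + 0.0526 = 1.1227
τ_max = K·8FD/(πd³) → F_max = τ_allow·πd³/(8DK)
F_max = 550·π·6.5³/(8·76.0·1.1227) = 4.7452e+05/682.63 = 695.13 N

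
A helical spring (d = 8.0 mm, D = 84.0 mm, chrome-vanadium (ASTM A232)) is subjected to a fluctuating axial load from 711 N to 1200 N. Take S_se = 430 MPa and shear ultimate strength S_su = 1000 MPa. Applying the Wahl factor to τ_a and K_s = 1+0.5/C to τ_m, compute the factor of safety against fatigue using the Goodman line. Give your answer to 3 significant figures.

1.45

C = D/d = 84.0/8.0 = 10.5000; K_W = (4C−1)/(4C−4)+0.615/C = 1.1375; K_s = 1+0.5/C = 1.0476
F_a = (F_max−F_min)/2 = 244.5 N; F_m = (F_max+F_min)/2 = 955.5 N
τ_a = K_W·8F_aD/(πd³) = 1.1375 × 102.15 = 116.19 MPa
τ_m = K_s·8F_mD/(πd³) = 1.0476 × 399.19 = 418.2 MPa
Goodman: 1/n_f = τ_a/S_se + τ_m/S_su = 116.19/430 + 418.2/1000 = 0.27022 + 0.41820 = 0.68842
n_f = 1/0.68842 = 1.453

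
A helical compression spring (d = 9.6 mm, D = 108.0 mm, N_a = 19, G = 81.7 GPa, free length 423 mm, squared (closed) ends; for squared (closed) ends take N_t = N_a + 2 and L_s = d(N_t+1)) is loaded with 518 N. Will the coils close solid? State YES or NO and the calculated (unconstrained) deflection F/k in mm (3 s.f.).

k = Gd⁴/(8D³N_a) = (81.7×10³)(9.6⁴)/(8·108.0³·19) = 3.624 N/mm
N_t = 21; L_s = 9.6·22 = 211.2 mm; δ_solid = L₀ − L_s = 423 − 211.2 = 211.8 mm
δ = F/k = 518/3.624 = 142.93 mm
δ < δ_solid → spring does not go solid

NO, δ = 143 mm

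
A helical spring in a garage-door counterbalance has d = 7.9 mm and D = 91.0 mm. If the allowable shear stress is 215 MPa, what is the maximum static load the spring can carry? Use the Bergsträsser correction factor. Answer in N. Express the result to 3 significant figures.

410 N

C = D/d = 91.0/7.9 = 11.5190
K_B = (4C+2)/(4C−3) = 48.076/43.076 = 1.1161
τ_max = K·8FD/(πd³) → F_max = τ_allow·πd³/(8DK)
F_max = 215·π·7.9³/(8·91.0·1.1161) = 3.3302e+05/812.5 = 409.87 N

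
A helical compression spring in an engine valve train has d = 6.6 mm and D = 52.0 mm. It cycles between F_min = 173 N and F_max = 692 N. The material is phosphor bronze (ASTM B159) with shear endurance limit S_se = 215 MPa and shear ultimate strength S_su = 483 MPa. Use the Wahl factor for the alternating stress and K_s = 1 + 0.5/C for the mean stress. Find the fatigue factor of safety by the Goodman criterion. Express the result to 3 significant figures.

0.910

C = D/d = 52.0/6.6 = 7.8788; K_W = (4C−1)/(4C−4)+0.615/C = 1.1871; K_s = 1+0.5/C = 1.0635
F_a = (F_max−F_min)/2 = 259.5 N; F_m = (F_max+F_min)/2 = 432.5 N
τ_a = K_W·8F_aD/(πd³) = 1.1871 × 119.52 = 141.88 MPa
τ_m = K_s·8F_mD/(πd³) = 1.0635 × 199.2 = 211.85 MPa
Goodman: 1/n_f = τ_a/S_se + τ_m/S_su = 141.88/215 + 211.85/483 = 0.65992 + 0.43860 = 1.0985
n_f = 1/1.0985 = 0.9103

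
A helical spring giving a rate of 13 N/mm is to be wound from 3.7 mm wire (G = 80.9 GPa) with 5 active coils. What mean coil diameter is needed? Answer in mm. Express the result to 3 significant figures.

D = (Gd⁴/(8N_a·k))^(1/3) = (80.9×10³·3.7⁴/(8·5·13))^(1/3)
  = (29157.6)^(1/3) = 30.7787 mm

30.8 mm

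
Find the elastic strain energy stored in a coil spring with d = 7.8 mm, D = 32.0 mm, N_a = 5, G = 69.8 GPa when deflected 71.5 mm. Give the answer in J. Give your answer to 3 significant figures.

k = Gd⁴/(8D³N_a) = (69.8×10³)(7.8⁴)/(8·32.0³·5) = 197.12 N/mm
U = ½kδ² = 0.5 × 197.12 × 71.5² = 5.0386e+05 N·mm = 503.86 J

504 J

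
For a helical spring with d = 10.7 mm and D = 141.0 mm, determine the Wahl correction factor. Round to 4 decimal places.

1.1083

C = D/d = 141.0/10.7 = 13.1776
K_W = (4C−1)/(4C−4) + 0.615/C = 51.710/48.710 + 0.0467 = 1.1083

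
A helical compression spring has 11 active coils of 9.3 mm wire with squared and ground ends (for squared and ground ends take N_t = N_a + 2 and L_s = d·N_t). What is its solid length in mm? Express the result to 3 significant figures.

121 mm

squared and ground ends: N_t = N_a + 2 = 11 + 2 = 13
L_s = d·N_t = 9.3 × 13 = 120.9 mm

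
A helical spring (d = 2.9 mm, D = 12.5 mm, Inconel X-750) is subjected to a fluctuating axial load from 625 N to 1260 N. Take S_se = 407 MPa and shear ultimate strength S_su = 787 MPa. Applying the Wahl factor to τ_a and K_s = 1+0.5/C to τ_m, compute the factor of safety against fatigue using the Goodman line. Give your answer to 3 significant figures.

0.319

C = D/d = 12.5/2.9 = 4.3103; K_W = (4C−1)/(4C−4)+0.615/C = 1.3692; K_s = 1+0.5/C = 1.1160
F_a = (F_max−F_min)/2 = 317.5 N; F_m = (F_max+F_min)/2 = 942.5 N
τ_a = K_W·8F_aD/(πd³) = 1.3692 × 414.38 = 567.39 MPa
τ_m = K_s·8F_mD/(πd³) = 1.1160 × 1230.1 = 1372.8 MPa
Goodman: 1/n_f = τ_a/S_se + τ_m/S_su = 567.39/407 + 1372.8/787 = 1.39407 + 1.74432 = 3.1384
n_f = 1/3.1384 = 0.3186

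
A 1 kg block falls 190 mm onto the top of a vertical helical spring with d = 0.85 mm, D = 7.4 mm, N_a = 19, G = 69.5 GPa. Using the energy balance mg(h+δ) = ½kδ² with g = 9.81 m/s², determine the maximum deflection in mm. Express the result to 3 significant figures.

97.9 mm

k = Gd⁴/(8D³N_a) = (69.5×10³)(0.85⁴)/(8·7.4³·19) = 0.58901 N/mm
W = mg = 1 × 9.81 = 9.81 N
½kδ² − Wδ − Wh = 0 → δ = (W + √(W² + 2kWh))/k
δ = (9.81 + √(96.236 + 2195.71))/0.58901 = (9.81 + 47.874)/0.58901 = 97.934 mm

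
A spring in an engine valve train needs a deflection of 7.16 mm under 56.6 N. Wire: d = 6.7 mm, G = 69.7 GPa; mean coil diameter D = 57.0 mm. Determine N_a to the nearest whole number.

Required rate k = F/δ = 56.6/7.16 = 7.905 N/mm
N_a = Gd⁴/(8D³k) = (69.7×10³ × 6.7⁴)/(8 × 57.0³ × 7.905)
    = 1.40453e+08 / 1.17116e+07 = 11.99 → 12 coils

12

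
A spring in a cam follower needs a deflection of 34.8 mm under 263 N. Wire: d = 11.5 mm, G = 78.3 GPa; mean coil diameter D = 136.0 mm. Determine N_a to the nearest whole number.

9

Required rate k = F/δ = 263/34.8 = 7.5575 N/mm
N_a = Gd⁴/(8D³k) = (78.3×10³ × 11.5⁴)/(8 × 136.0³ × 7.5575)
    = 1.36947e+09 / 1.52084e+08 = 9.005 → 9 coils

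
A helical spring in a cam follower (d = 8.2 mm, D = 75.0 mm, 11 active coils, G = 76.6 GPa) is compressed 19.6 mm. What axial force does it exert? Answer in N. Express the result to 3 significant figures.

183 N

k = Gd⁴/(8D³N_a) = (76.6×10³)(8.2⁴)/(8·75.0³·11) = 9.3286 N/mm
F = k·δ = 9.3286 × 19.6 = 182.84 N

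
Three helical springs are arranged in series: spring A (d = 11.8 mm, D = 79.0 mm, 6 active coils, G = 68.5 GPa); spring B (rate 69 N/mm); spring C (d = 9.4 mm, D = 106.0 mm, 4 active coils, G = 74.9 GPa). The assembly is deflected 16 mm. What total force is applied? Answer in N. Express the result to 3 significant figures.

k_A = Gd⁴/(8D³N_a) = (68.5×10³)(11.8⁴)/(8·79.0³·6) = 56.117 N/mm
k_C = Gd⁴/(8D³N_a) = (74.9×10³)(9.4⁴)/(8·106.0³·4) = 15.344 N/mm
Series: 1/k_eq = 1/56.117 + 1/69 + 1/15.344 = 0.097487; k_eq = 10.258 N/mm
F = k_eq·δ = 10.258·16 = 164.13 N

164 N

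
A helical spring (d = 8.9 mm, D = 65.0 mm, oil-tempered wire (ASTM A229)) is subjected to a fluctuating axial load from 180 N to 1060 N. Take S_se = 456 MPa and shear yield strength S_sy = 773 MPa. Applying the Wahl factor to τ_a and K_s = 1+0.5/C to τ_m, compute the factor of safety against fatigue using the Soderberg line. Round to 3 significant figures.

2.11

C = D/d = 65.0/8.9 = 7.3034; K_W = (4C−1)/(4C−4)+0.615/C = 1.2032; K_s = 1+0.5/C = 1.0685
F_a = (F_max−F_min)/2 = 440 N; F_m = (F_max+F_min)/2 = 620 N
τ_a = K_W·8F_aD/(πd³) = 1.2032 × 103.31 = 124.3 MPa
τ_m = K_s·8F_mD/(πd³) = 1.0685 × 145.57 = 155.54 MPa
Soderberg: 1/n_f = τ_a/S_se + τ_m/S_sy = 124.3/456 + 155.54/773 = 0.27259 + 0.20121 = 0.4738
n_f = 1/0.4738 = 2.111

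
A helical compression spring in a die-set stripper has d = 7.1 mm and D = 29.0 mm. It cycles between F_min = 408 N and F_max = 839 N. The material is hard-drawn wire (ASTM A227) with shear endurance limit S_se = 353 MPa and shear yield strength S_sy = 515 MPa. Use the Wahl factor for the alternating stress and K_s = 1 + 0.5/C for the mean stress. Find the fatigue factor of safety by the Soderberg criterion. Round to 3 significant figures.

2.19

C = D/d = 29.0/7.1 = 4.0845; K_W = (4C−1)/(4C−4)+0.615/C = 1.3937; K_s = 1+0.5/C = 1.1224
F_a = (F_max−F_min)/2 = 215.5 N; F_m = (F_max+F_min)/2 = 623.5 N
τ_a = K_W·8F_aD/(πd³) = 1.3937 × 44.464 = 61.971 MPa
τ_m = K_s·8F_mD/(πd³) = 1.1224 × 128.65 = 144.4 MPa
Soderberg: 1/n_f = τ_a/S_se + τ_m/S_sy = 61.971/353 + 144.4/515 = 0.17555 + 0.28038 = 0.45593
n_f = 1/0.45593 = 2.193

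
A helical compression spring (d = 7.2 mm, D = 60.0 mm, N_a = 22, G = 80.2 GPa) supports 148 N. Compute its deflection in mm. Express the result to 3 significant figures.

k = Gd⁴/(8D³N_a) = (80.2×10³)(7.2⁴)/(8·60.0³·22) = 5.6694 N/mm
δ = F/k = 148 / 5.6694 = 26.105 mm

26.1 mm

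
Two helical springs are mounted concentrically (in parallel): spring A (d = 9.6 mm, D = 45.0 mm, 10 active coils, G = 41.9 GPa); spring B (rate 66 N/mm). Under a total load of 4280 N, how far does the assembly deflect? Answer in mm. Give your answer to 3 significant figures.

37.3 mm

k_A = Gd⁴/(8D³N_a) = (41.9×10³)(9.6⁴)/(8·45.0³·10) = 48.817 N/mm
Parallel: k_eq = 48.817 + 66 = 114.82 N/mm
δ = F/k_eq = 4280/114.82 = 37.277 mm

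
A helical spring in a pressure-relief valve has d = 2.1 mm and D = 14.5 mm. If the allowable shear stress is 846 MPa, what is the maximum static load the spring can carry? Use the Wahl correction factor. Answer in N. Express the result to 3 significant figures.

174 N

C = D/d = 14.5/2.1 = 6.9048
K_W = (4C−1)/(4C−4) + 0.615/C = 26.619/23.619 + 0.0891 = 1.2161
τ_max = K·8FD/(πd³) → F_max = τ_allow·πd³/(8DK)
F_max = 846·π·2.1³/(8·14.5·1.2161) = 24614/141.07 = 174.48 N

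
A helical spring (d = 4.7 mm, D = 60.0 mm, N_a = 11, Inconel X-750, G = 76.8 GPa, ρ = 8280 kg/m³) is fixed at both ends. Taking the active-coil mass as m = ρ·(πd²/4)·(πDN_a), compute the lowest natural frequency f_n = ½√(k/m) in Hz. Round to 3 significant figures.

40.7 Hz

k = Gd⁴/(8D³N_a) = (76.8×10³)(4.7⁴)/(8·60.0³·11) = 1.9716 N/mm = 1971.6 N/m
Wire length L = πDN_a = π·60.0·11 = 2073.5 mm
m = ρ·(πd²/4)·L = 8280 × 17.349×10⁻⁶ m² × 2.0735 m = 0.29786 kg
f_n = ½√(k/m) = 0.5·√(1971.6/0.29786) = 0.5·√(6619.2) = 40.679 Hz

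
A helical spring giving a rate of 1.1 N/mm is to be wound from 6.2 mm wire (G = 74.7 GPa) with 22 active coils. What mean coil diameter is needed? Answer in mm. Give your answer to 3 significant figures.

D = (Gd⁴/(8N_a·k))^(1/3) = (74.7×10³·6.2⁴/(8·22·1.1))^(1/3)
  = (570141)^(1/3) = 82.9203 mm

82.9 mm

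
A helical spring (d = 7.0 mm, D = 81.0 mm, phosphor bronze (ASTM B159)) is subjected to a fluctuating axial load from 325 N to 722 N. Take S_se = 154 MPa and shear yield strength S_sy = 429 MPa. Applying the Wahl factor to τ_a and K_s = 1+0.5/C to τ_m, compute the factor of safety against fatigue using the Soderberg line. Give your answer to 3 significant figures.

C = D/d = 81.0/7.0 = 11.5714; K_W = (4C−1)/(4C−4)+0.615/C = 1.1241; K_s = 1+0.5/C = 1.0432
F_a = (F_max−F_min)/2 = 198.5 N; F_m = (F_max+F_min)/2 = 523.5 N
τ_a = K_W·8F_aD/(πd³) = 1.1241 × 119.37 = 134.18 MPa
τ_m = K_s·8F_mD/(πd³) = 1.0432 × 314.81 = 328.41 MPa
Soderberg: 1/n_f = τ_a/S_se + τ_m/S_sy = 134.18/154 + 328.41/429 = 0.87131 + 0.76553 = 1.6368
n_f = 1/1.6368 = 0.6109

0.611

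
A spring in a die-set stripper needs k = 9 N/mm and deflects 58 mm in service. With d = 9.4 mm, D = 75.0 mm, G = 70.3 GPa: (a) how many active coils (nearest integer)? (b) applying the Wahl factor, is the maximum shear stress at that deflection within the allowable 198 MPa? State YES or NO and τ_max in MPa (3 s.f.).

N_a = Gd⁴/(8D³k) = (70.3×10³)(9.4⁴)/(8·75.0³·9) = 18.07 → N_a = 18
Actual rate k = Gd⁴/(8D³·18) = 9.0348 N/mm
Working load F = kδ = 9.0348·58 = 524.02 N
C = 75.0/9.4 = 7.9787; K_W = (4C−1)/(4C−4)+0.615/C = 1.1845
τ_max = K_W·8FD/(πd³) = 1.1845·120.49 = 142.73 MPa
τ_max ≤ 198 MPa → acceptable

(a) 18 coils; (b) YES, τ_max = 143 MPa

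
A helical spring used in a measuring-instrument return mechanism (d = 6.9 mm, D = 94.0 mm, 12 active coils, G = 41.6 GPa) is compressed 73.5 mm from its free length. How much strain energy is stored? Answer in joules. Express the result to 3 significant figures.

3.19 J

k = Gd⁴/(8D³N_a) = (41.6×10³)(6.9⁴)/(8·94.0³·12) = 1.1826 N/mm
U = ½kδ² = 0.5 × 1.1826 × 73.5² = 3194.3 N·mm = 3.1943 J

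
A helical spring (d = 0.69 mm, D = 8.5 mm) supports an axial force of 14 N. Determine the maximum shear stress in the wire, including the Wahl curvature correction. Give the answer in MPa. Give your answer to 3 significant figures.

1030 MPa

Spring index C = D/d = 8.5/0.69 = 12.3188
K_W = (4C−1)/(4C−4) + 0.615/C = 48.275/45.275 + 0.0499 = 1.1162
τ₀ = 8FD/(πd³) = 8·14·8.5/(π·0.69³) = 952/1.032 = 922.44 MPa
τ_max = K·τ₀ = 1.1162 × 922.44 = 1029.6 MPa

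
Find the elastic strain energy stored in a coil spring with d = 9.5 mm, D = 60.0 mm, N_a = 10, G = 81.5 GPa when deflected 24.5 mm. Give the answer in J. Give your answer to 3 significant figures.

11.5 J

k = Gd⁴/(8D³N_a) = (81.5×10³)(9.5⁴)/(8·60.0³·10) = 38.416 N/mm
U = ½kδ² = 0.5 × 38.416 × 24.5² = 11529 N·mm = 11.529 J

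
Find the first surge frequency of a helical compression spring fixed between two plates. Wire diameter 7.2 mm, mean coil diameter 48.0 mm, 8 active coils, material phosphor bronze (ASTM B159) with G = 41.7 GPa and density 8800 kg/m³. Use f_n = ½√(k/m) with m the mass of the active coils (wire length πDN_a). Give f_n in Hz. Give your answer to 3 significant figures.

k = Gd⁴/(8D³N_a) = (41.7×10³)(7.2⁴)/(8·48.0³·8) = 15.833 N/mm = 15833 N/m
Wire length L = πDN_a = π·48.0·8 = 1206.4 mm
m = ρ·(πd²/4)·L = 8800 × 40.715×10⁻⁶ m² × 1.2064 m = 0.43223 kg
f_n = ½√(k/m) = 0.5·√(15833/0.43223) = 0.5·√(36631) = 95.696 Hz

95.7 Hz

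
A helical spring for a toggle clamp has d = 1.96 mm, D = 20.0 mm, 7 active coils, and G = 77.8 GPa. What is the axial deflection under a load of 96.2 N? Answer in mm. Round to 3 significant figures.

k = Gd⁴/(8D³N_a) = (77.8×10³)(1.96⁴)/(8·20.0³·7) = 2.5629 N/mm
δ = F/k = 96.2 / 2.5629 = 37.536 mm

37.5 mm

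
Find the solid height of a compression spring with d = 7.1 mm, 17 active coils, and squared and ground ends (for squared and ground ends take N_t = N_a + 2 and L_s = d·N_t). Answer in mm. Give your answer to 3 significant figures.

135 mm

squared and ground ends: N_t = N_a + 2 = 17 + 2 = 19
L_s = d·N_t = 7.1 × 19 = 134.9 mm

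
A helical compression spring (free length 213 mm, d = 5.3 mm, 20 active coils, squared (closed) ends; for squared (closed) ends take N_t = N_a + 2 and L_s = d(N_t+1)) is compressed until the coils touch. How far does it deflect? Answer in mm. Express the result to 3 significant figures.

91.1 mm

N_t = 22; L_s = 5.3·23 = 121.9 mm
δ_solid = L₀ − L_s = 213 − 121.9 = 91.1 mm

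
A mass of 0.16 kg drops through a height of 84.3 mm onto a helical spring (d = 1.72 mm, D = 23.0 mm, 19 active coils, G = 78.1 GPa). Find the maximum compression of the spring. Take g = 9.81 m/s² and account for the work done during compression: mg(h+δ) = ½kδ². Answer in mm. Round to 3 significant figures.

k = Gd⁴/(8D³N_a) = (78.1×10³)(1.72⁴)/(8·23.0³·19) = 0.3696 N/mm
W = mg = 0.16 × 9.81 = 1.5696 N
½kδ² − Wδ − Wh = 0 → δ = (W + √(W² + 2kWh))/k
δ = (1.5696 + √(2.4636 + 97.8102))/0.3696 = (1.5696 + 10.014)/0.3696 = 31.34 mm

31.3 mm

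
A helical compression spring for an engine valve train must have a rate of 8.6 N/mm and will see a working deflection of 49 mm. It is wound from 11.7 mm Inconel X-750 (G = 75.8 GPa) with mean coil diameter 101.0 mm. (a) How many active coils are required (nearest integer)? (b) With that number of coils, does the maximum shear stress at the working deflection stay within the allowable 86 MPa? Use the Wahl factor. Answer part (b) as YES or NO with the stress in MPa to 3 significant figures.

N_a = Gd⁴/(8D³k) = (75.8×10³)(11.7⁴)/(8·101.0³·8.6) = 20.04 → N_a = 20
Actual rate k = Gd⁴/(8D³·20) = 8.6165 N/mm
Working load F = kδ = 8.6165·49 = 422.21 N
C = 101.0/11.7 = 8.6325; K_W = (4C−1)/(4C−4)+0.615/C = 1.1695
τ_max = K_W·8FD/(πd³) = 1.1695·67.8 = 79.292 MPa
τ_max ≤ 86 MPa → acceptable

(a) 20 coils; (b) YES, τ_max = 79.3 MPa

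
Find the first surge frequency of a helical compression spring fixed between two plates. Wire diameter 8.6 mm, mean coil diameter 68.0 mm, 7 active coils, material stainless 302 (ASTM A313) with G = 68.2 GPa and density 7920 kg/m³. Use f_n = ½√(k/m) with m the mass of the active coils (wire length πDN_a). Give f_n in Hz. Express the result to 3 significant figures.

k = Gd⁴/(8D³N_a) = (68.2×10³)(8.6⁴)/(8·68.0³·7) = 21.187 N/mm = 21187 N/m
Wire length L = πDN_a = π·68.0·7 = 1495.4 mm
m = ρ·(πd²/4)·L = 7920 × 58.088×10⁻⁶ m² × 1.4954 m = 0.68797 kg
f_n = ½√(k/m) = 0.5·√(21187/0.68797) = 0.5·√(30796) = 87.744 Hz

87.7 Hz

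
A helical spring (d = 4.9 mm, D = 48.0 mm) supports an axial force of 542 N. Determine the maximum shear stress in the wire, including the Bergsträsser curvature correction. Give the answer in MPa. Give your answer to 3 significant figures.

Spring index C = D/d = 48.0/4.9 = 9.7959
K_B = (4C+2)/(4C−3) = 41.184/36.184 = 1.1382
τ₀ = 8FD/(πd³) = 8·542·48.0/(π·4.9³) = 208128/369.61 = 563.11 MPa
τ_max = K·τ₀ = 1.1382 × 563.11 = 640.92 MPa

641 MPa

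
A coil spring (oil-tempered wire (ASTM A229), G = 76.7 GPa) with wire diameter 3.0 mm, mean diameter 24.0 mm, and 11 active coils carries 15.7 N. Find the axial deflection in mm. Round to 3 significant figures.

3.07 mm

k = Gd⁴/(8D³N_a) = (76.7×10³)(3.0⁴)/(8·24.0³·11) = 5.107 N/mm
δ = F/k = 15.7 / 5.107 = 3.0742 mm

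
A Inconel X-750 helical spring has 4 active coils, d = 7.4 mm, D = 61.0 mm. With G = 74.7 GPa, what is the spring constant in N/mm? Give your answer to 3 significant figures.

30.8 N/mm

k = Gd⁴/(8D³N_a) = (74.7×10³ × 7.4⁴) / (8 × 61.0³ × 4)
  = 2.24e+08 / 7.26339e+06 = 30.84 N/mm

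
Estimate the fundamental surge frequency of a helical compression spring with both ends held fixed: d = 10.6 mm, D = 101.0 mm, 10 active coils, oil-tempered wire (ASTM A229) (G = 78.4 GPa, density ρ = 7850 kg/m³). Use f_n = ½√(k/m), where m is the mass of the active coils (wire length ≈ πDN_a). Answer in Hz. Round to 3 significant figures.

37.0 Hz

k = Gd⁴/(8D³N_a) = (78.4×10³)(10.6⁴)/(8·101.0³·10) = 12.008 N/mm = 12008 N/m
Wire length L = πDN_a = π·101.0·10 = 3173 mm
m = ρ·(πd²/4)·L = 7850 × 88.247×10⁻⁶ m² × 3.173 m = 2.1981 kg
f_n = ½√(k/m) = 0.5·√(12008/2.1981) = 0.5·√(5463.1) = 36.957 Hz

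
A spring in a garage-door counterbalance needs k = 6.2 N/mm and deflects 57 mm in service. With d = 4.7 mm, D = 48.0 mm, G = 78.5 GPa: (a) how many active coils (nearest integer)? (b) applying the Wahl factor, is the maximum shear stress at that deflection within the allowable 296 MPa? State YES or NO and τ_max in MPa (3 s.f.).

N_a = Gd⁴/(8D³k) = (78.5×10³)(4.7⁴)/(8·48.0³·6.2) = 6.983 → N_a = 7
Actual rate k = Gd⁴/(8D³·7) = 6.1851 N/mm
Working load F = kδ = 6.1851·57 = 352.55 N
C = 48.0/4.7 = 10.2128; K_W = (4C−1)/(4C−4)+0.615/C = 1.1416
τ_max = K_W·8FD/(πd³) = 1.1416·415.06 = 473.85 MPa
τ_max > 296 MPa → exceeds allowable

(a) 7 coils; (b) NO, τ_max = 474 MPa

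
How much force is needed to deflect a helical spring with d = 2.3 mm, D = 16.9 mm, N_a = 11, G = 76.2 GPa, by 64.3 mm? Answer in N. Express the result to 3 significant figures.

323 N

k = Gd⁴/(8D³N_a) = (76.2×10³)(2.3⁴)/(8·16.9³·11) = 5.0202 N/mm
F = k·δ = 5.0202 × 64.3 = 322.8 N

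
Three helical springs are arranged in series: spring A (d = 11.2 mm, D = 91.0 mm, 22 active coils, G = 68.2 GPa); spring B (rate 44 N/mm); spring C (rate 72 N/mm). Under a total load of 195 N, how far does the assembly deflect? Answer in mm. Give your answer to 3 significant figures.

31.2 mm

k_A = Gd⁴/(8D³N_a) = (68.2×10³)(11.2⁴)/(8·91.0³·22) = 8.0913 N/mm
Series: 1/k_eq = 1/8.0913 + 1/44 + 1/72 = 0.16021; k_eq = 6.242 N/mm
δ = F/k_eq = 195/6.242 = 31.24 mm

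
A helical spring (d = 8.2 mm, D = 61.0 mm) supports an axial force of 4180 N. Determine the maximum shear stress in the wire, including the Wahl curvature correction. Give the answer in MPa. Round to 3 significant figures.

1410 MPa

Spring index C = D/d = 61.0/8.2 = 7.4390
K_W = (4C−1)/(4C−4) + 0.615/C = 28.756/25.756 + 0.0827 = 1.1991
τ₀ = 8FD/(πd³) = 8·4180·61.0/(π·8.2³) = 2.03984e+06/1732.2 = 1177.6 MPa
τ_max = K·τ₀ = 1.1991 × 1177.6 = 1412.1 MPa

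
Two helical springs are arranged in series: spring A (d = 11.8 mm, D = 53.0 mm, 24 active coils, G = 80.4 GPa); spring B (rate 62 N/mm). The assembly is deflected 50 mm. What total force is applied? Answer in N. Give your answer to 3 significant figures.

1450 N

k_A = Gd⁴/(8D³N_a) = (80.4×10³)(11.8⁴)/(8·53.0³·24) = 54.532 N/mm
Series: 1/k_eq = 1/54.532 + 1/62 = 0.034467; k_eq = 29.013 N/mm
F = k_eq·δ = 29.013·50 = 1450.7 N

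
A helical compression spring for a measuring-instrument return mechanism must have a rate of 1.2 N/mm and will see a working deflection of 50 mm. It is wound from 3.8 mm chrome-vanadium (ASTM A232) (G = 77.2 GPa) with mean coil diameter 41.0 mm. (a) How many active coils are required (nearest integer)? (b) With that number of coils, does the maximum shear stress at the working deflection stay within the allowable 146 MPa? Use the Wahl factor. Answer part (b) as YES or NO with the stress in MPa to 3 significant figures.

N_a = Gd⁴/(8D³k) = (77.2×10³)(3.8⁴)/(8·41.0³·1.2) = 24.33 → N_a = 24
Actual rate k = Gd⁴/(8D³·24) = 1.2165 N/mm
Working load F = kδ = 1.2165·50 = 60.823 N
C = 41.0/3.8 = 10.7895; K_W = (4C−1)/(4C−4)+0.615/C = 1.1336
τ_max = K_W·8FD/(πd³) = 1.1336·115.73 = 131.19 MPa
τ_max ≤ 146 MPa → acceptable

(a) 24 coils; (b) YES, τ_max = 131 MPa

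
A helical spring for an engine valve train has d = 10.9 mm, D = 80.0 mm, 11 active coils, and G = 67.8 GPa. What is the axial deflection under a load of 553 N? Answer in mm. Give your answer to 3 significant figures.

k = Gd⁴/(8D³N_a) = (67.8×10³)(10.9⁴)/(8·80.0³·11) = 21.241 N/mm
δ = F/k = 553 / 21.241 = 26.034 mm

26.0 mm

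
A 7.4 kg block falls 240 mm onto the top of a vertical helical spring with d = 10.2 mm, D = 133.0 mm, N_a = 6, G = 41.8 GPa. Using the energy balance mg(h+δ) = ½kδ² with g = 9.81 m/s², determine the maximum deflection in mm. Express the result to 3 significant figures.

k = Gd⁴/(8D³N_a) = (41.8×10³)(10.2⁴)/(8·133.0³·6) = 4.0066 N/mm
W = mg = 7.4 × 9.81 = 72.594 N
½kδ² − Wδ − Wh = 0 → δ = (W + √(W² + 2kWh))/k
δ = (72.594 + √(5269.9 + 139612))/4.0066 = (72.594 + 380.63)/4.0066 = 113.12 mm

113 mm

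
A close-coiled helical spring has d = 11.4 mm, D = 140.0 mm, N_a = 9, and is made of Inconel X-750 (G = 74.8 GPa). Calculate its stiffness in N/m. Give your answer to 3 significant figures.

k = Gd⁴/(8D³N_a) = (74.8×10³ × 11.4⁴) / (8 × 140.0³ × 9)
  = 1.26334e+09 / 1.97568e+08 = 6.3945 N/mm = 6394.5 N/m

6390 N/m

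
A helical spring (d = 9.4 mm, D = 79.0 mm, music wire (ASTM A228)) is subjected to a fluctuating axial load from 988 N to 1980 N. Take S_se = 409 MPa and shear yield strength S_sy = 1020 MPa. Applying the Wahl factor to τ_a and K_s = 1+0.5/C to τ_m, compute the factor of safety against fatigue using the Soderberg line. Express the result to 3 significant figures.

C = D/d = 79.0/9.4 = 8.4043; K_W = (4C−1)/(4C−4)+0.615/C = 1.1745; K_s = 1+0.5/C = 1.0595
F_a = (F_max−F_min)/2 = 496 N; F_m = (F_max+F_min)/2 = 1484 N
τ_a = K_W·8F_aD/(πd³) = 1.1745 × 120.13 = 141.09 MPa
τ_m = K_s·8F_mD/(πd³) = 1.0595 × 359.43 = 380.82 MPa
Soderberg: 1/n_f = τ_a/S_se + τ_m/S_sy = 141.09/409 + 380.82/1020 = 0.34497 + 0.37335 = 0.71832
n_f = 1/0.71832 = 1.392

1.39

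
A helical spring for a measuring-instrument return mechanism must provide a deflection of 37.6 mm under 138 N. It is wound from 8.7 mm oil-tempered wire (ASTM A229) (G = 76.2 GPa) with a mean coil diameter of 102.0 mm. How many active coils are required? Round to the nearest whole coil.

Required rate k = F/δ = 138/37.6 = 3.6702 N/mm
N_a = Gd⁴/(8D³k) = (76.2×10³ × 8.7⁴)/(8 × 102.0³ × 3.6702)
    = 4.36548e+08 / 3.11589e+07 = 14.01 → 14 coils

14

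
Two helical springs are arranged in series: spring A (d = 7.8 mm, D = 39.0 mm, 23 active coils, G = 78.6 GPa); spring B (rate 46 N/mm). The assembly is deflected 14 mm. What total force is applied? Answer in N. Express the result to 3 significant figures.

k_A = Gd⁴/(8D³N_a) = (78.6×10³)(7.8⁴)/(8·39.0³·23) = 26.656 N/mm
Series: 1/k_eq = 1/26.656 + 1/46 = 0.059255; k_eq = 16.876 N/mm
F = k_eq·δ = 16.876·14 = 236.27 N

236 N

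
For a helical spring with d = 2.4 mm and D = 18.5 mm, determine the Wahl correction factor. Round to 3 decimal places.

C = D/d = 18.5/2.4 = 7.7083
K_W = (4C−1)/(4C−4) + 0.615/C = 29.833/26.833 + 0.0798 = 1.1916

1.192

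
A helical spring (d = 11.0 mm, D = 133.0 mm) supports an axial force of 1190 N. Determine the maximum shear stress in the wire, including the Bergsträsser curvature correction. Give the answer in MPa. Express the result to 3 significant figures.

336 MPa

Spring index C = D/d = 133.0/11.0 = 12.0909
K_B = (4C+2)/(4C−3) = 50.364/45.364 = 1.1102
τ₀ = 8FD/(πd³) = 8·1190·133.0/(π·11.0³) = 1.26616e+06/4181.5 = 302.8 MPa
τ_max = K·τ₀ = 1.1102 × 302.8 = 336.18 MPa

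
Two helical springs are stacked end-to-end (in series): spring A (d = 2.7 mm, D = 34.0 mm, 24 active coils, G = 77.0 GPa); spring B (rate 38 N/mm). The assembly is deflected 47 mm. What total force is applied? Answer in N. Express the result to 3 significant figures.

k_A = Gd⁴/(8D³N_a) = (77.0×10³)(2.7⁴)/(8·34.0³·24) = 0.54226 N/mm
Series: 1/k_eq = 1/0.54226 + 1/38 = 1.8704; k_eq = 0.53463 N/mm
F = k_eq·δ = 0.53463·47 = 25.128 N

25.1 N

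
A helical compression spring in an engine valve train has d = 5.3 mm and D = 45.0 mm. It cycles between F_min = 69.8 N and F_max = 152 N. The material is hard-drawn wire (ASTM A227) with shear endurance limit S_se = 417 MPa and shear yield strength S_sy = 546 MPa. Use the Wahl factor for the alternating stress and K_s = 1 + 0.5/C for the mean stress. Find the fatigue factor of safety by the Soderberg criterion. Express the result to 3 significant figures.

3.93

C = D/d = 45.0/5.3 = 8.4906; K_W = (4C−1)/(4C−4)+0.615/C = 1.1726; K_s = 1+0.5/C = 1.0589
F_a = (F_max−F_min)/2 = 41.1 N; F_m = (F_max+F_min)/2 = 110.9 N
τ_a = K_W·8F_aD/(πd³) = 1.1726 × 31.635 = 37.094 MPa
τ_m = K_s·8F_mD/(πd³) = 1.0589 × 85.36 = 90.387 MPa
Soderberg: 1/n_f = τ_a/S_se + τ_m/S_sy = 37.094/417 + 90.387/546 = 0.08895 + 0.16554 = 0.2545
n_f = 1/0.2545 = 3.929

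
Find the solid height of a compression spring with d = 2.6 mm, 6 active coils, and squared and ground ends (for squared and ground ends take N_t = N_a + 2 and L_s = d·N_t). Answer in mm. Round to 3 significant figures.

squared and ground ends: N_t = N_a + 2 = 6 + 2 = 8
L_s = d·N_t = 2.6 × 8 = 20.8 mm

20.8 mm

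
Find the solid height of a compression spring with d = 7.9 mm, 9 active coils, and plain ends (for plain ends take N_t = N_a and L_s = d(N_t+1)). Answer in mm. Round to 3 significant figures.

79.0 mm

plain ends: N_t = N_a = 9
L_s = d·(N_t+1) = 7.9 × 10 = 79 mm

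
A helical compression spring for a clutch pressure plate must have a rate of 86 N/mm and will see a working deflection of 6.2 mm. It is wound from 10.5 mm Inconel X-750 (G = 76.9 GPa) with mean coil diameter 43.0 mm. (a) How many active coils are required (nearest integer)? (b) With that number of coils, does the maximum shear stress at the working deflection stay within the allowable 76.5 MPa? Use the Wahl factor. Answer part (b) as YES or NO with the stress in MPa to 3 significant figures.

(a) 17 coils; (b) YES, τ_max = 70.6 MPa

N_a = Gd⁴/(8D³k) = (76.9×10³)(10.5⁴)/(8·43.0³·86) = 17.09 → N_a = 17
Actual rate k = Gd⁴/(8D³·17) = 86.445 N/mm
Working load F = kδ = 86.445·6.2 = 535.96 N
C = 43.0/10.5 = 4.0952; K_W = (4C−1)/(4C−4)+0.615/C = 1.3925
τ_max = K_W·8FD/(πd³) = 1.3925·50.696 = 70.593 MPa
τ_max ≤ 76.5 MPa → acceptable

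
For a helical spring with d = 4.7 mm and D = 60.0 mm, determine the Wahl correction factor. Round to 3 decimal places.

C = D/d = 60.0/4.7 = 12.7660
K_W = (4C−1)/(4C−4) + 0.615/C = 50.064/47.064 + 0.0482 = 1.1119

1.112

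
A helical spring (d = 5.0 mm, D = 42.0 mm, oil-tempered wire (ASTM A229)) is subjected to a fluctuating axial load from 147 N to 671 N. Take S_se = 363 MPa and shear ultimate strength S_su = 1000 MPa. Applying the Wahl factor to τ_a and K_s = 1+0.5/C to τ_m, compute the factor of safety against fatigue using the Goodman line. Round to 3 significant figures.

C = D/d = 42.0/5.0 = 8.4000; K_W = (4C−1)/(4C−4)+0.615/C = 1.1746; K_s = 1+0.5/C = 1.0595
F_a = (F_max−F_min)/2 = 262 N; F_m = (F_max+F_min)/2 = 409 N
τ_a = K_W·8F_aD/(πd³) = 1.1746 × 224.17 = 263.3 MPa
τ_m = K_s·8F_mD/(πd³) = 1.0595 × 349.95 = 370.78 MPa
Goodman: 1/n_f = τ_a/S_se + τ_m/S_su = 263.3/363 + 370.78/1000 = 0.72536 + 0.37078 = 1.0961
n_f = 1/1.0961 = 0.9123

0.912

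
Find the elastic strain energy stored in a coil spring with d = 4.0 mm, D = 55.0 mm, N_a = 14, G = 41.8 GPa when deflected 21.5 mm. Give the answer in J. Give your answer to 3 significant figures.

k = Gd⁴/(8D³N_a) = (41.8×10³)(4.0⁴)/(8·55.0³·14) = 0.57426 N/mm
U = ½kδ² = 0.5 × 0.57426 × 21.5² = 132.73 N·mm = 0.13273 J

0.133 J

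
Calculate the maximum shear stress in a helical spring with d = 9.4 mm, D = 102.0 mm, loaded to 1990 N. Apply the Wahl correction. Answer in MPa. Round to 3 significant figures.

Spring index C = D/d = 102.0/9.4 = 10.8511
K_W = (4C−1)/(4C−4) + 0.615/C = 42.404/39.404 + 0.0567 = 1.1328
τ₀ = 8FD/(πd³) = 8·1990·102.0/(π·9.4³) = 1.62384e+06/2609.4 = 622.31 MPa
τ_max = K·τ₀ = 1.1328 × 622.31 = 704.96 MPa

705 MPa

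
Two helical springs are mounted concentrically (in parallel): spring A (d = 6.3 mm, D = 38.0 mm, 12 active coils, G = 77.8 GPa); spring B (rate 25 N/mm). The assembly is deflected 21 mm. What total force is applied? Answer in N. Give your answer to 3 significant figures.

k_A = Gd⁴/(8D³N_a) = (77.8×10³)(6.3⁴)/(8·38.0³·12) = 23.266 N/mm
Parallel: k_eq = 23.266 + 25 = 48.266 N/mm
F = k_eq·δ = 48.266·21 = 1013.6 N

1010 N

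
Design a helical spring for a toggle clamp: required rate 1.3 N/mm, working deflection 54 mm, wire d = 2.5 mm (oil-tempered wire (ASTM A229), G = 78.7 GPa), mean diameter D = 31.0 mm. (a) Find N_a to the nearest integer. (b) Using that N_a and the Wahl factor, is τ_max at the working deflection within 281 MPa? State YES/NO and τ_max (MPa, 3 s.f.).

N_a = Gd⁴/(8D³k) = (78.7×10³)(2.5⁴)/(8·31.0³·1.3) = 9.922 → N_a = 10
Actual rate k = Gd⁴/(8D³·10) = 1.2899 N/mm
Working load F = kδ = 1.2899·54 = 69.655 N
C = 31.0/2.5 = 12.4000; K_W = (4C−1)/(4C−4)+0.615/C = 1.1154
τ_max = K_W·8FD/(πd³) = 1.1154·351.91 = 392.52 MPa
τ_max > 281 MPa → exceeds allowable

(a) 10 coils; (b) NO, τ_max = 393 MPa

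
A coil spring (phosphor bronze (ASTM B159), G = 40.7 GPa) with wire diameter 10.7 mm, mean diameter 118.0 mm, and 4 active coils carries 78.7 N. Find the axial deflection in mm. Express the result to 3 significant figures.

k = Gd⁴/(8D³N_a) = (40.7×10³)(10.7⁴)/(8·118.0³·4) = 10.147 N/mm
δ = F/k = 78.7 / 10.147 = 7.7561 mm

7.76 mm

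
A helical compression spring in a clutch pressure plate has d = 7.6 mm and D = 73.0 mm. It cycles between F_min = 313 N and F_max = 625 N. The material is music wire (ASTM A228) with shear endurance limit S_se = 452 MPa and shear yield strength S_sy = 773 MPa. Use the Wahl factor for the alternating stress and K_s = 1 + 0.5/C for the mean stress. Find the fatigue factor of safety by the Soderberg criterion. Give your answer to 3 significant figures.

2.28

C = D/d = 73.0/7.6 = 9.6053; K_W = (4C−1)/(4C−4)+0.615/C = 1.1512; K_s = 1+0.5/C = 1.0521
F_a = (F_max−F_min)/2 = 156 N; F_m = (F_max+F_min)/2 = 469 N
τ_a = K_W·8F_aD/(πd³) = 1.1512 × 66.061 = 76.049 MPa
τ_m = K_s·8F_mD/(πd³) = 1.0521 × 198.61 = 208.95 MPa
Soderberg: 1/n_f = τ_a/S_se + τ_m/S_sy = 76.049/452 + 208.95/773 = 0.16825 + 0.27030 = 0.43855
n_f = 1/0.43855 = 2.28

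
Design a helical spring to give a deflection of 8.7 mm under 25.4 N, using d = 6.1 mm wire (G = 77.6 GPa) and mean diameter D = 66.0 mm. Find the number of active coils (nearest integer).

16

Required rate k = F/δ = 25.4/8.7 = 2.9195 N/mm
N_a = Gd⁴/(8D³k) = (77.6×10³ × 6.1⁴)/(8 × 66.0³ × 2.9195)
    = 1.07444e+08 / 6.71485e+06 = 16 → 16 coils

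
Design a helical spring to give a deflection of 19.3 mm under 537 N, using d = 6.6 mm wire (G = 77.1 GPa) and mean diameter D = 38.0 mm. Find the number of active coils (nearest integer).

Required rate k = F/δ = 537/19.3 = 27.824 N/mm
N_a = Gd⁴/(8D³k) = (77.1×10³ × 6.6⁴)/(8 × 38.0³ × 27.824)
    = 1.46295e+08 / 1.2214e+07 = 11.98 → 12 coils

12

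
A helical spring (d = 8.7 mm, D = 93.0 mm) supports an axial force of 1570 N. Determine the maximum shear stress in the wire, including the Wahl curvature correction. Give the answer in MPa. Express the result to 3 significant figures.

641 MPa

Spring index C = D/d = 93.0/8.7 = 10.6897
K_W = (4C−1)/(4C−4) + 0.615/C = 41.759/38.759 + 0.0575 = 1.1349
τ₀ = 8FD/(πd³) = 8·1570·93.0/(π·8.7³) = 1.16808e+06/2068.7 = 564.63 MPa
τ_max = K·τ₀ = 1.1349 × 564.63 = 640.82 MPa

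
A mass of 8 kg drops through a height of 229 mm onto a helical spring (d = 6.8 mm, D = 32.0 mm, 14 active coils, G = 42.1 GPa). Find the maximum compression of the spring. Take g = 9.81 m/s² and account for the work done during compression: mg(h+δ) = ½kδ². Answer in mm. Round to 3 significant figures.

k = Gd⁴/(8D³N_a) = (42.1×10³)(6.8⁴)/(8·32.0³·14) = 24.527 N/mm
W = mg = 8 × 9.81 = 78.48 N
½kδ² − Wδ − Wh = 0 → δ = (W + √(W² + 2kWh))/k
δ = (78.48 + √(6159.1 + 881605))/24.527 = (78.48 + 942.21)/24.527 = 41.615 mm

41.6 mm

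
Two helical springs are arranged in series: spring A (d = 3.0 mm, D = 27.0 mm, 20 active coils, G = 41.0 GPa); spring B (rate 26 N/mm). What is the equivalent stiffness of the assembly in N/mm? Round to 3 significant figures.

1.01 N/mm

k_A = Gd⁴/(8D³N_a) = (41.0×10³)(3.0⁴)/(8·27.0³·20) = 1.0545 N/mm
Series: 1/k_eq = 1/1.0545 + 1/26 = 0.98675; k_eq = 1.0134 N/mm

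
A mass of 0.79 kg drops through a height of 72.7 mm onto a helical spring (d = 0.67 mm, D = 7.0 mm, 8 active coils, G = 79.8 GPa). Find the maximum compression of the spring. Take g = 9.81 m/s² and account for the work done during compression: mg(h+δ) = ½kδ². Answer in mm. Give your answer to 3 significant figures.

51.2 mm

k = Gd⁴/(8D³N_a) = (79.8×10³)(0.67⁴)/(8·7.0³·8) = 0.73253 N/mm
W = mg = 0.79 × 9.81 = 7.7499 N
½kδ² − Wδ − Wh = 0 → δ = (W + √(W² + 2kWh))/k
δ = (7.7499 + √(60.061 + 825.446))/0.73253 = (7.7499 + 29.757)/0.73253 = 51.202 mm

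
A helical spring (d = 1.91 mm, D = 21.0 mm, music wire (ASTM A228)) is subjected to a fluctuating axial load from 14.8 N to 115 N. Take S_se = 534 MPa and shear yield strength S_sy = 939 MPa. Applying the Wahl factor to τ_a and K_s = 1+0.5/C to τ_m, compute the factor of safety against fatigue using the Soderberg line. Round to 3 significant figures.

0.731

C = D/d = 21.0/1.91 = 10.9948; K_W = (4C−1)/(4C−4)+0.615/C = 1.1310; K_s = 1+0.5/C = 1.0455
F_a = (F_max−F_min)/2 = 50.1 N; F_m = (F_max+F_min)/2 = 64.9 N
τ_a = K_W·8F_aD/(πd³) = 1.1310 × 384.5 = 434.86 MPa
τ_m = K_s·8F_mD/(πd³) = 1.0455 × 498.09 = 520.74 MPa
Soderberg: 1/n_f = τ_a/S_se + τ_m/S_sy = 434.86/534 + 520.74/939 = 0.81435 + 0.55457 = 1.3689
n_f = 1/1.3689 = 0.7305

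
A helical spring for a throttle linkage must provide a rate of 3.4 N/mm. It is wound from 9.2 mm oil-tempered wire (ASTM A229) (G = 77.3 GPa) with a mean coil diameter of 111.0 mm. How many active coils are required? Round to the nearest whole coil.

N_a = Gd⁴/(8D³k) = (77.3×10³ × 9.2⁴)/(8 × 111.0³ × 3.4)
    = 5.53772e+08 / 3.71996e+07 = 14.89 → 15 coils

15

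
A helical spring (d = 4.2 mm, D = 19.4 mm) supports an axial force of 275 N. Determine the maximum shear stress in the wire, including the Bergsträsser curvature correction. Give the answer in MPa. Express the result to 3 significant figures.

243 MPa

Spring index C = D/d = 19.4/4.2 = 4.6190
K_B = (4C+2)/(4C−3) = 20.476/15.476 = 1.3231
τ₀ = 8FD/(πd³) = 8·275·19.4/(π·4.2³) = 42680/232.75 = 183.37 MPa
τ_max = K·τ₀ = 1.3231 × 183.37 = 242.61 MPa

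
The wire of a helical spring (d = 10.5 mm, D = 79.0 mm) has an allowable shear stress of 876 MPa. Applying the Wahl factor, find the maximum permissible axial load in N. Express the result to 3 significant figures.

C = D/d = 79.0/10.5 = 7.5238
K_W = (4C−1)/(4C−4) + 0.615/C = 29.095/26.095 + 0.0817 = 1.1967
τ_max = K·8FD/(πd³) → F_max = τ_allow·πd³/(8DK)
F_max = 876·π·10.5³/(8·79.0·1.1967) = 3.1858e+06/756.32 = 4212.3 N

4210 N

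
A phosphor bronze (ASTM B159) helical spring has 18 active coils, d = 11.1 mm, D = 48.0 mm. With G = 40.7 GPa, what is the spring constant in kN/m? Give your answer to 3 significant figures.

k = Gd⁴/(8D³N_a) = (40.7×10³ × 11.1⁴) / (8 × 48.0³ × 18)
  = 6.17855e+08 / 1.59252e+07 = 38.797 N/mm

38.8 kN/m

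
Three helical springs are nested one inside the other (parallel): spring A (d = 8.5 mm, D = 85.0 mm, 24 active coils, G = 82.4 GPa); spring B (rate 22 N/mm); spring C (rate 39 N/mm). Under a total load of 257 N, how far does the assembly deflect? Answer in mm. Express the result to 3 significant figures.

k_A = Gd⁴/(8D³N_a) = (82.4×10³)(8.5⁴)/(8·85.0³·24) = 3.6479 N/mm
Parallel: k_eq = 3.6479 + 22 + 39 = 64.648 N/mm
δ = F/k_eq = 257/64.648 = 3.9754 mm

3.98 mm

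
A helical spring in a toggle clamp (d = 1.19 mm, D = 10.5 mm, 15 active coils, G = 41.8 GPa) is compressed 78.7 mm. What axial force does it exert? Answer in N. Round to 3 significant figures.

47.5 N

k = Gd⁴/(8D³N_a) = (41.8×10³)(1.19⁴)/(8·10.5³·15) = 0.60341 N/mm
F = k·δ = 0.60341 × 78.7 = 47.489 N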